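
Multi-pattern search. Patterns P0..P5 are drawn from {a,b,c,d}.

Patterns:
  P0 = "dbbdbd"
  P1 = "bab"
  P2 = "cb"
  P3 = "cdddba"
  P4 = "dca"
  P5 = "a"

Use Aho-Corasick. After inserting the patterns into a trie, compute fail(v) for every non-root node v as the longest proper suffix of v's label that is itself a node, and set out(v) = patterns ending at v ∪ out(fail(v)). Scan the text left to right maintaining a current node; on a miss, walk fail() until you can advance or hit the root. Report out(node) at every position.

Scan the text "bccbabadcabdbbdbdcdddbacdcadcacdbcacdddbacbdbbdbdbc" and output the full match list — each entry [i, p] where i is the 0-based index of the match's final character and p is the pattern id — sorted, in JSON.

Build:
Trie (insert patterns):
  0='ε' goto a→19 b→7 c→10 d→1
  1='d' goto b→2 c→17
  2='db' goto b→3
  3='dbb' goto d→4
  4='dbbd' goto b→5
  5='dbbdb' goto d→6
  6='dbbdbd' goto ·  [P0 ends]
  7='b' goto a→8
  8='ba' goto b→9
  9='bab' goto ·  [P1 ends]
  10='c' goto b→11 d→12
  11='cb' goto ·  [P2 ends]
  12='cd' goto d→13
  13='cdd' goto d→14
  14='cddd' goto b→15
  15='cdddb' goto a→16
  16='cdddba' goto ·  [P3 ends]
  17='dc' goto a→18
  18='dca' goto ·  [P4 ends]
  19='a' goto ·  [P5 ends]

BFS fail/out derivation:
  fail(1) 'd': from fail(0)=0 chase 'd': 0 ⇒ 0;  out=∅∪out(0)=∅
  fail(7) 'b': from fail(0)=0 chase 'b': 0 ⇒ 0;  out=∅∪out(0)=∅
  fail(10) 'c': from fail(0)=0 chase 'c': 0 ⇒ 0;  out=∅∪out(0)=∅
  fail(19) 'a': from fail(0)=0 chase 'a': 0 ⇒ 0;  out={5}∪out(0)={5}
  fail(2) 'db': from fail(1)=0 chase 'b': 0 ⇒ 7;  out=∅∪out(7)=∅
  fail(8) 'ba': from fail(7)=0 chase 'a': 0 ⇒ 19;  out=∅∪out(19)={5}
  fail(11) 'cb': from fail(10)=0 chase 'b': 0 ⇒ 7;  out={2}∪out(7)={2}
  fail(12) 'cd': from fail(10)=0 chase 'd': 0 ⇒ 1;  out=∅∪out(1)=∅
  fail(17) 'dc': from fail(1)=0 chase 'c': 0 ⇒ 10;  out=∅∪out(10)=∅
  fail(3) 'dbb': from fail(2)=7 chase 'b': 7→0 ⇒ 7;  out=∅∪out(7)=∅
  fail(9) 'bab': from fail(8)=19 chase 'b': 19→0 ⇒ 7;  out={1}∪out(7)={1}
  fail(13) 'cdd': from fail(12)=1 chase 'd': 1→0 ⇒ 1;  out=∅∪out(1)=∅
  fail(18) 'dca': from fail(17)=10 chase 'a': 10→0 ⇒ 19;  out={4}∪out(19)={4,5}
  fail(4) 'dbbd': from fail(3)=7 chase 'd': 7→0 ⇒ 1;  out=∅∪out(1)=∅
  fail(14) 'cddd': from fail(13)=1 chase 'd': 1→0 ⇒ 1;  out=∅∪out(1)=∅
  fail(5) 'dbbdb': from fail(4)=1 chase 'b': 1 ⇒ 2;  out=∅∪out(2)=∅
  fail(15) 'cdddb': from fail(14)=1 chase 'b': 1 ⇒ 2;  out=∅∪out(2)=∅
  fail(6) 'dbbdbd': from fail(5)=2 chase 'd': 2→7→0 ⇒ 1;  out={0}∪out(1)={0}
  fail(16) 'cdddba': from fail(15)=2 chase 'a': 2→7 ⇒ 8;  out={3}∪out(8)={3,5}

Scan:
pos 0 'b': at 7
pos 1 'c': at 10 ·f
pos 2 'c': at 10 ·f
pos 3 'b': at 11  → match P2@[2:3]
pos 4 'a': at 8 ·f  → match P5@[4:4]
pos 5 'b': at 9  → match P1@[3:5]
pos 6 'a': at 8 ·f  → match P5@[6:6]
pos 7 'd': at 1 ·f
pos 8 'c': at 17
pos 9 'a': at 18  → match P4@[7:9],P5@[9:9]
pos 10 'b': at 7 ·f
pos 11 'd': at 1 ·f
pos 12 'b': at 2
pos 13 'b': at 3
pos 14 'd': at 4
pos 15 'b': at 5
pos 16 'd': at 6  → match P0@[11:16]
pos 17 'c': at 17 ·f
pos 18 'd': at 12 ·f
pos 19 'd': at 13
pos 20 'd': at 14
pos 21 'b': at 15
pos 22 'a': at 16  → match P3@[17:22],P5@[22:22]
pos 23 'c': at 10 ·f
pos 24 'd': at 12
pos 25 'c': at 17 ·f
pos 26 'a': at 18  → match P4@[24:26],P5@[26:26]
pos 27 'd': at 1 ·f
pos 28 'c': at 17
pos 29 'a': at 18  → match P4@[27:29],P5@[29:29]
pos 30 'c': at 10 ·f
pos 31 'd': at 12
pos 32 'b': at 2 ·f
pos 33 'c': at 10 ·f
pos 34 'a': at 19 ·f  → match P5@[34:34]
pos 35 'c': at 10 ·f
pos 36 'd': at 12
pos 37 'd': at 13
pos 38 'd': at 14
pos 39 'b': at 15
pos 40 'a': at 16  → match P3@[35:40],P5@[40:40]
pos 41 'c': at 10 ·f
pos 42 'b': at 11  → match P2@[41:42]
pos 43 'd': at 1 ·f
pos 44 'b': at 2
pos 45 'b': at 3
pos 46 'd': at 4
pos 47 'b': at 5
pos 48 'd': at 6  → match P0@[43:48]
pos 49 'b': at 2 ·f
pos 50 'c': at 10 ·f

Matches: [[3,2],[4,5],[5,1],[6,5],[9,4],[9,5],[16,0],[22,3],[22,5],[26,4],[26,5],[29,4],[29,5],[34,5],[40,3],[40,5],[42,2],[48,0]]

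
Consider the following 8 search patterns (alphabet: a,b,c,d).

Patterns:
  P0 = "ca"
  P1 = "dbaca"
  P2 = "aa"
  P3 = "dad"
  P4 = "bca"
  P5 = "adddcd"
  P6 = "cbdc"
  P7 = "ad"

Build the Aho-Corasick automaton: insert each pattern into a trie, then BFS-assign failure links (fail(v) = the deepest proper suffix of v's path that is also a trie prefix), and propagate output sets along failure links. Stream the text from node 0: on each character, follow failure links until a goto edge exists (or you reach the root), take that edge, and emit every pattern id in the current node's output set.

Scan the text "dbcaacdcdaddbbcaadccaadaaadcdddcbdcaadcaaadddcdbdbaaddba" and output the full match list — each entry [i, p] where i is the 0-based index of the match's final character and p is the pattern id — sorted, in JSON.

Build automaton:
Trie (insert patterns):
  0='ε' goto a→8 b→12 c→1 d→3
  1='c' goto a→2 b→20
  2='ca' goto ·  [P0 ends]
  3='d' goto a→10 b→4
  4='db' goto a→5
  5='dba' goto c→6
  6='dbac' goto a→7
  7='dbaca' goto ·  [P1 ends]
  8='a' goto a→9 d→15
  9='aa' goto ·  [P2 ends]
  10='da' goto d→11
  11='dad' goto ·  [P3 ends]
  12='b' goto c→13
  13='bc' goto a→14
  14='bca' goto ·  [P4 ends]
  15='ad' goto d→16  [P7 ends]
  16='add' goto d→17
  17='addd' goto c→18
  18='adddc' goto d→19
  19='adddcd' goto ·  [P5 ends]
  20='cb' goto d→21
  21='cbd' goto c→22
  22='cbdc' goto ·  [P6 ends]

BFS fail/out derivation:
  n1('c'): parent n0 fail=0; on 'c' 0 → fail=0;  out ∅∪∅=∅
  n3('d'): parent n0 fail=0; on 'd' 0 → fail=0;  out ∅∪∅=∅
  n8('a'): parent n0 fail=0; on 'a' 0 → fail=0;  out ∅∪∅=∅
  n12('b'): parent n0 fail=0; on 'b' 0 → fail=0;  out ∅∪∅=∅
  n2('ca'): parent n1 fail=0; on 'a' 0 → fail=8;  out {0}∪∅={0}
  n4('db'): parent n3 fail=0; on 'b' 0 → fail=12;  out ∅∪∅=∅
  n9('aa'): parent n8 fail=0; on 'a' 0 → fail=8;  out {2}∪∅={2}
  n10('da'): parent n3 fail=0; on 'a' 0 → fail=8;  out ∅∪∅=∅
  n13('bc'): parent n12 fail=0; on 'c' 0 → fail=1;  out ∅∪∅=∅
  n15('ad'): parent n8 fail=0; on 'd' 0 → fail=3;  out {7}∪∅={7}
  n20('cb'): parent n1 fail=0; on 'b' 0 → fail=12;  out ∅∪∅=∅
  n5('dba'): parent n4 fail=12; on 'a' 12→0 → fail=8;  out ∅∪∅=∅
  n11('dad'): parent n10 fail=8; on 'd' 8 → fail=15;  out {3}∪{7}={3,7}
  n14('bca'): parent n13 fail=1; on 'a' 1 → fail=2;  out {4}∪{0}={0,4}
  n16('add'): parent n15 fail=3; on 'd' 3→0 → fail=3;  out ∅∪∅=∅
  n21('cbd'): parent n20 fail=12; on 'd' 12→0 → fail=3;  out ∅∪∅=∅
  n6('dbac'): parent n5 fail=8; on 'c' 8→0 → fail=1;  out ∅∪∅=∅
  n17('addd'): parent n16 fail=3; on 'd' 3→0 → fail=3;  out ∅∪∅=∅
  n22('cbdc'): parent n21 fail=3; on 'c' 3→0 → fail=1;  out {6}∪∅={6}
  n7('dbaca'): parent n6 fail=1; on 'a' 1 → fail=2;  out {1}∪{0}={0,1}
  n18('adddc'): parent n17 fail=3; on 'c' 3→0 → fail=1;  out ∅∪∅=∅
  n19('adddcd'): parent n18 fail=1; on 'd' 1→0 → fail=3;  out {5}∪∅={5}

Text stream:
[0] read 'd'  n0⇒n3
[1] read 'b'  n3⇒n4
[2] read 'c'  n4⇒n13 (fail-walked)
[3] read 'a'  n13⇒n14  ** P0@[2:3],P4@[1:3]
[4] read 'a'  n14⇒n9 (fail-walked)  ** P2@[3:4]
[5] read 'c'  n9⇒n1 (fail-walked)
[6] read 'd'  n1⇒n3 (fail-walked)
[7] read 'c'  n3⇒n1 (fail-walked)
[8] read 'd'  n1⇒n3 (fail-walked)
[9] read 'a'  n3⇒n10
[10] read 'd'  n10⇒n11  ** P3@[8:10],P7@[9:10]
[11] read 'd'  n11⇒n16 (fail-walked)
[12] read 'b'  n16⇒n4 (fail-walked)
[13] read 'b'  n4⇒n12 (fail-walked)
[14] read 'c'  n12⇒n13
[15] read 'a'  n13⇒n14  ** P0@[14:15],P4@[13:15]
[16] read 'a'  n14⇒n9 (fail-walked)  ** P2@[15:16]
[17] read 'd'  n9⇒n15 (fail-walked)  ** P7@[16:17]
[18] read 'c'  n15⇒n1 (fail-walked)
[19] read 'c'  n1⇒n1 (fail-walked)
[20] read 'a'  n1⇒n2  ** P0@[19:20]
[21] read 'a'  n2⇒n9 (fail-walked)  ** P2@[20:21]
[22] read 'd'  n9⇒n15 (fail-walked)  ** P7@[21:22]
[23] read 'a'  n15⇒n10 (fail-walked)
[24] read 'a'  n10⇒n9 (fail-walked)  ** P2@[23:24]
[25] read 'a'  n9⇒n9 (fail-walked)  ** P2@[24:25]
[26] read 'd'  n9⇒n15 (fail-walked)  ** P7@[25:26]
[27] read 'c'  n15⇒n1 (fail-walked)
[28] read 'd'  n1⇒n3 (fail-walked)
[29] read 'd'  n3⇒n3 (fail-walked)
[30] read 'd'  n3⇒n3 (fail-walked)
[31] read 'c'  n3⇒n1 (fail-walked)
[32] read 'b'  n1⇒n20
[33] read 'd'  n20⇒n21
[34] read 'c'  n21⇒n22  ** P6@[31:34]
[35] read 'a'  n22⇒n2 (fail-walked)  ** P0@[34:35]
[36] read 'a'  n2⇒n9 (fail-walked)  ** P2@[35:36]
[37] read 'd'  n9⇒n15 (fail-walked)  ** P7@[36:37]
[38] read 'c'  n15⇒n1 (fail-walked)
[39] read 'a'  n1⇒n2  ** P0@[38:39]
[40] read 'a'  n2⇒n9 (fail-walked)  ** P2@[39:40]
[41] read 'a'  n9⇒n9 (fail-walked)  ** P2@[40:41]
[42] read 'd'  n9⇒n15 (fail-walked)  ** P7@[41:42]
[43] read 'd'  n15⇒n16
[44] read 'd'  n16⇒n17
[45] read 'c'  n17⇒n18
[46] read 'd'  n18⇒n19  ** P5@[41:46]
[47] read 'b'  n19⇒n4 (fail-walked)
[48] read 'd'  n4⇒n3 (fail-walked)
[49] read 'b'  n3⇒n4
[50] read 'a'  n4⇒n5
[51] read 'a'  n5⇒n9 (fail-walked)  ** P2@[50:51]
[52] read 'd'  n9⇒n15 (fail-walked)  ** P7@[51:52]
[53] read 'd'  n15⇒n16
[54] read 'b'  n16⇒n4 (fail-walked)
[55] read 'a'  n4⇒n5

All matches (sorted): [[3,0],[3,4],[4,2],[10,3],[10,7],[15,0],[15,4],[16,2],[17,7],[20,0],[21,2],[22,7],[24,2],[25,2],[26,7],[34,6],[35,0],[36,2],[37,7],[39,0],[40,2],[41,2],[42,7],[46,5],[51,2],[52,7]]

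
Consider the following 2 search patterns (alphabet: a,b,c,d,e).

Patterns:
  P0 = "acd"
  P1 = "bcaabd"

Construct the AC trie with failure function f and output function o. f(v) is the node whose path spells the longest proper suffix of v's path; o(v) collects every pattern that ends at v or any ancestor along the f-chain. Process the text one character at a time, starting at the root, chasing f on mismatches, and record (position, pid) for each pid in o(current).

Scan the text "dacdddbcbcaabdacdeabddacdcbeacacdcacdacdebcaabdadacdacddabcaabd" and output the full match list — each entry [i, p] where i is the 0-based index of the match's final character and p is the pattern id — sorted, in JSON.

Construct AC machine:
Trie nodes:
  n0 'ε': a→1 b→4
  n1 'a': c→2
  n2 'ac': d→3
  n3 'acd': ·  [P0 ends]
  n4 'b': c→5
  n5 'bc': a→6
  n6 'bca': a→7
  n7 'bcaa': b→8
  n8 'bcaab': d→9
  n9 'bcaabd': ·  [P1 ends]

Failure links (BFS by depth):
  n1('a'): parent n0 fail=0; on 'a' 0 → fail=0;  out ∅∪∅=∅
  n4('b'): parent n0 fail=0; on 'b' 0 → fail=0;  out ∅∪∅=∅
  n2('ac'): parent n1 fail=0; on 'c' 0 → fail=0;  out ∅∪∅=∅
  n5('bc'): parent n4 fail=0; on 'c' 0 → fail=0;  out ∅∪∅=∅
  n3('acd'): parent n2 fail=0; on 'd' 0 → fail=0;  out {0}∪∅={0}
  n6('bca'): parent n5 fail=0; on 'a' 0 → fail=1;  out ∅∪∅=∅
  n7('bcaa'): parent n6 fail=1; on 'a' 1→0 → fail=1;  out ∅∪∅=∅
  n8('bcaab'): parent n7 fail=1; on 'b' 1→0 → fail=4;  out ∅∪∅=∅
  n9('bcaabd'): parent n8 fail=4; on 'd' 4→0 → fail=0;  out {1}∪∅={1}

Text stream:
i=0 'd': node 0→0
i=1 'a': node 0→1
i=2 'c': node 1→2
i=3 'd': node 2→3  → match P0@[1:3]
i=4 'd': node 3→0 ·f
i=5 'd': node 0→0
i=6 'b': node 0→4
i=7 'c': node 4→5
i=8 'b': node 5→4 ·f
i=9 'c': node 4→5
i=10 'a': node 5→6
i=11 'a': node 6→7
i=12 'b': node 7→8
i=13 'd': node 8→9  → match P1@[8:13]
i=14 'a': node 9→1 ·f
i=15 'c': node 1→2
i=16 'd': node 2→3  → match P0@[14:16]
i=17 'e': node 3→0 ·f
i=18 'a': node 0→1
i=19 'b': node 1→4 ·f
i=20 'd': node 4→0 ·f
i=21 'd': node 0→0
i=22 'a': node 0→1
i=23 'c': node 1→2
i=24 'd': node 2→3  → match P0@[22:24]
i=25 'c': node 3→0 ·f
i=26 'b': node 0→4
i=27 'e': node 4→0 ·f
i=28 'a': node 0→1
i=29 'c': node 1→2
i=30 'a': node 2→1 ·f
i=31 'c': node 1→2
i=32 'd': node 2→3  → match P0@[30:32]
i=33 'c': node 3→0 ·f
i=34 'a': node 0→1
i=35 'c': node 1→2
i=36 'd': node 2→3  → match P0@[34:36]
i=37 'a': node 3→1 ·f
i=38 'c': node 1→2
i=39 'd': node 2→3  → match P0@[37:39]
i=40 'e': node 3→0 ·f
i=41 'b': node 0→4
i=42 'c': node 4→5
i=43 'a': node 5→6
i=44 'a': node 6→7
i=45 'b': node 7→8
i=46 'd': node 8→9  → match P1@[41:46]
i=47 'a': node 9→1 ·f
i=48 'd': node 1→0 ·f
i=49 'a': node 0→1
i=50 'c': node 1→2
i=51 'd': node 2→3  → match P0@[49:51]
i=52 'a': node 3→1 ·f
i=53 'c': node 1→2
i=54 'd': node 2→3  → match P0@[52:54]
i=55 'd': node 3→0 ·f
i=56 'a': node 0→1
i=57 'b': node 1→4 ·f
i=58 'c': node 4→5
i=59 'a': node 5→6
i=60 'a': node 6→7
i=61 'b': node 7→8
i=62 'd': node 8→9  → match P1@[57:62]

All matches (sorted): [[3,0],[13,1],[16,0],[24,0],[32,0],[36,0],[39,0],[46,1],[51,0],[54,0],[62,1]]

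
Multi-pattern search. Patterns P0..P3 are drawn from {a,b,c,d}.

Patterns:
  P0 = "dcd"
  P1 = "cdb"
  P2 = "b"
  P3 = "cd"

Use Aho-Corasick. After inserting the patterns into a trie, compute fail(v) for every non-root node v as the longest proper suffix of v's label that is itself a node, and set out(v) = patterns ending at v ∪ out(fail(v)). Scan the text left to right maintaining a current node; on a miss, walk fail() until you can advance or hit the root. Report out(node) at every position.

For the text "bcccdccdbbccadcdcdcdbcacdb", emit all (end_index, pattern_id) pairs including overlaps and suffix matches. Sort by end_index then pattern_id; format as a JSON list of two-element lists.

Build:
Trie (insert patterns):
  n0 'ε': b→7 c→4 d→1
  n1 'd': c→2
  n2 'dc': d→3
  n3 'dcd': ·  ←P0
  n4 'c': d→5
  n5 'cd': b→6  ←P3
  n6 'cdb': ·  ←P1
  n7 'b': ·  ←P2

BFS fail/out derivation:
  fail(1) 'd': from fail(0)=0 chase 'd': 0 ⇒ 0;  out=∅∪out(0)=∅
  fail(4) 'c': from fail(0)=0 chase 'c': 0 ⇒ 0;  out=∅∪out(0)=∅
  fail(7) 'b': from fail(0)=0 chase 'b': 0 ⇒ 0;  out={2}∪out(0)={2}
  fail(2) 'dc': from fail(1)=0 chase 'c': 0 ⇒ 4;  out=∅∪out(4)=∅
  fail(5) 'cd': from fail(4)=0 chase 'd': 0 ⇒ 1;  out={3}∪out(1)={3}
  fail(3) 'dcd': from fail(2)=4 chase 'd': 4 ⇒ 5;  out={0}∪out(5)={0,3}
  fail(6) 'cdb': from fail(5)=1 chase 'b': 1→0 ⇒ 7;  out={1}∪out(7)={1,2}

Scan:
i=0 'b': node 0→7  → match P2@[0:0]
i=1 'c': node 7→4 (fail-walked)
i=2 'c': node 4→4 (fail-walked)
i=3 'c': node 4→4 (fail-walked)
i=4 'd': node 4→5  → match P3@[3:4]
i=5 'c': node 5→2 (fail-walked)
i=6 'c': node 2→4 (fail-walked)
i=7 'd': node 4→5  → match P3@[6:7]
i=8 'b': node 5→6  → match P1@[6:8],P2@[8:8]
i=9 'b': node 6→7 (fail-walked)  → match P2@[9:9]
i=10 'c': node 7→4 (fail-walked)
i=11 'c': node 4→4 (fail-walked)
i=12 'a': node 4→0 (fail-walked)
i=13 'd': node 0→1
i=14 'c': node 1→2
i=15 'd': node 2→3  → match P0@[13:15],P3@[14:15]
i=16 'c': node 3→2 (fail-walked)
i=17 'd': node 2→3  → match P0@[15:17],P3@[16:17]
i=18 'c': node 3→2 (fail-walked)
i=19 'd': node 2→3  → match P0@[17:19],P3@[18:19]
i=20 'b': node 3→6 (fail-walked)  → match P1@[18:20],P2@[20:20]
i=21 'c': node 6→4 (fail-walked)
i=22 'a': node 4→0 (fail-walked)
i=23 'c': node 0→4
i=24 'd': node 4→5  → match P3@[23:24]
i=25 'b': node 5→6  → match P1@[23:25],P2@[25:25]

Matches: [[0,2],[4,3],[7,3],[8,1],[8,2],[9,2],[15,0],[15,3],[17,0],[17,3],[19,0],[19,3],[20,1],[20,2],[24,3],[25,1],[25,2]]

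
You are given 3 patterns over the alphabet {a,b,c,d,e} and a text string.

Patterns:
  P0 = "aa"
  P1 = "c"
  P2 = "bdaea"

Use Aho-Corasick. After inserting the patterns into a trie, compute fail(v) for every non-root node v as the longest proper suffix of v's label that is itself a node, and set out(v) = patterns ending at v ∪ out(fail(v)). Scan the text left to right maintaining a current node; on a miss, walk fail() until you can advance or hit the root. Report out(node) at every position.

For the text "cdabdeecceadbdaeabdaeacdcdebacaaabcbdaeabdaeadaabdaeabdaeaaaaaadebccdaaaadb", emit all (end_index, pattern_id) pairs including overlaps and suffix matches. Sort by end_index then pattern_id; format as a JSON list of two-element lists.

Build automaton:
Trie nodes:
  n0 'ε': a→1 b→4 c→3
  n1 'a': a→2
  n2 'aa': ·  [P0 ends]
  n3 'c': ·  [P1 ends]
  n4 'b': d→5
  n5 'bd': a→6
  n6 'bda': e→7
  n7 'bdae': a→8
  n8 'bdaea': ·  [P2 ends]

Failure links (BFS by depth):
  n1('a'): parent n0 fail=0; on 'a' 0 → fail=0;  out ∅∪∅=∅
  n3('c'): parent n0 fail=0; on 'c' 0 → fail=0;  out {1}∪∅={1}
  n4('b'): parent n0 fail=0; on 'b' 0 → fail=0;  out ∅∪∅=∅
  n2('aa'): parent n1 fail=0; on 'a' 0 → fail=1;  out {0}∪∅={0}
  n5('bd'): parent n4 fail=0; on 'd' 0 → fail=0;  out ∅∪∅=∅
  n6('bda'): parent n5 fail=0; on 'a' 0 → fail=1;  out ∅∪∅=∅
  n7('bdae'): parent n6 fail=1; on 'e' 1→0 → fail=0;  out ∅∪∅=∅
  n8('bdaea'): parent n7 fail=0; on 'a' 0 → fail=1;  out {2}∪∅={2}

Scan:
pos 0 'c': at 3  emit P1@[0:0]
pos 1 'd': at 0 (fail-walked)
pos 2 'a': at 1
pos 3 'b': at 4 (fail-walked)
pos 4 'd': at 5
pos 5 'e': at 0 (fail-walked)
pos 6 'e': at 0
pos 7 'c': at 3  emit P1@[7:7]
pos 8 'c': at 3 (fail-walked)  emit P1@[8:8]
pos 9 'e': at 0 (fail-walked)
pos 10 'a': at 1
pos 11 'd': at 0 (fail-walked)
pos 12 'b': at 4
pos 13 'd': at 5
pos 14 'a': at 6
pos 15 'e': at 7
pos 16 'a': at 8  emit P2@[12:16]
pos 17 'b': at 4 (fail-walked)
pos 18 'd': at 5
pos 19 'a': at 6
pos 20 'e': at 7
pos 21 'a': at 8  emit P2@[17:21]
pos 22 'c': at 3 (fail-walked)  emit P1@[22:22]
pos 23 'd': at 0 (fail-walked)
pos 24 'c': at 3  emit P1@[24:24]
pos 25 'd': at 0 (fail-walked)
pos 26 'e': at 0
pos 27 'b': at 4
pos 28 'a': at 1 (fail-walked)
pos 29 'c': at 3 (fail-walked)  emit P1@[29:29]
pos 30 'a': at 1 (fail-walked)
pos 31 'a': at 2  emit P0@[30:31]
pos 32 'a': at 2 (fail-walked)  emit P0@[31:32]
pos 33 'b': at 4 (fail-walked)
pos 34 'c': at 3 (fail-walked)  emit P1@[34:34]
pos 35 'b': at 4 (fail-walked)
pos 36 'd': at 5
pos 37 'a': at 6
pos 38 'e': at 7
pos 39 'a': at 8  emit P2@[35:39]
pos 40 'b': at 4 (fail-walked)
pos 41 'd': at 5
pos 42 'a': at 6
pos 43 'e': at 7
pos 44 'a': at 8  emit P2@[40:44]
pos 45 'd': at 0 (fail-walked)
pos 46 'a': at 1
pos 47 'a': at 2  emit P0@[46:47]
pos 48 'b': at 4 (fail-walked)
pos 49 'd': at 5
pos 50 'a': at 6
pos 51 'e': at 7
pos 52 'a': at 8  emit P2@[48:52]
pos 53 'b': at 4 (fail-walked)
pos 54 'd': at 5
pos 55 'a': at 6
pos 56 'e': at 7
pos 57 'a': at 8  emit P2@[53:57]
pos 58 'a': at 2 (fail-walked)  emit P0@[57:58]
pos 59 'a': at 2 (fail-walked)  emit P0@[58:59]
pos 60 'a': at 2 (fail-walked)  emit P0@[59:60]
pos 61 'a': at 2 (fail-walked)  emit P0@[60:61]
pos 62 'a': at 2 (fail-walked)  emit P0@[61:62]
pos 63 'd': at 0 (fail-walked)
pos 64 'e': at 0
pos 65 'b': at 4
pos 66 'c': at 3 (fail-walked)  emit P1@[66:66]
pos 67 'c': at 3 (fail-walked)  emit P1@[67:67]
pos 68 'd': at 0 (fail-walked)
pos 69 'a': at 1
pos 70 'a': at 2  emit P0@[69:70]
pos 71 'a': at 2 (fail-walked)  emit P0@[70:71]
pos 72 'a': at 2 (fail-walked)  emit P0@[71:72]
pos 73 'd': at 0 (fail-walked)
pos 74 'b': at 4

Matches: [[0,1],[7,1],[8,1],[16,2],[21,2],[22,1],[24,1],[29,1],[31,0],[32,0],[34,1],[39,2],[44,2],[47,0],[52,2],[57,2],[58,0],[59,0],[60,0],[61,0],[62,0],[66,1],[67,1],[70,0],[71,0],[72,0]]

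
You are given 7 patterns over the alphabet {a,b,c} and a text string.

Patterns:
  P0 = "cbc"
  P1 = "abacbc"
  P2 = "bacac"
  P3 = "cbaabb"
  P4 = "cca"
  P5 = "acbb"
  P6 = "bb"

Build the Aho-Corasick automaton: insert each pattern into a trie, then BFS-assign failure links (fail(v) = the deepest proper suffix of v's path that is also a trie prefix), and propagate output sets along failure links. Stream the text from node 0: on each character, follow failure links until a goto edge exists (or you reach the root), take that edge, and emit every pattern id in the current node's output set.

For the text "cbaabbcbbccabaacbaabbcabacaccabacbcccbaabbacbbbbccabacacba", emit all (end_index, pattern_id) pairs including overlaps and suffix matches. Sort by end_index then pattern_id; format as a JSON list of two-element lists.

Build:
Trie nodes:
  n0 'ε': a→4 b→10 c→1
  n1 'c': b→2 c→19
  n2 'cb': a→15 c→3
  n3 'cbc': ·  ←P0
  n4 'a': b→5 c→21
  n5 'ab': a→6
  n6 'aba': c→7
  n7 'abac': b→8
  n8 'abacb': c→9
  n9 'abacbc': ·  ←P1
  n10 'b': a→11 b→24
  n11 'ba': c→12
  n12 'bac': a→13
  n13 'baca': c→14
  n14 'bacac': ·  ←P2
  n15 'cba': a→16
  n16 'cbaa': b→17
  n17 'cbaab': b→18
  n18 'cbaabb': ·  ←P3
  n19 'cc': a→20
  n20 'cca': ·  ←P4
  n21 'ac': b→22
  n22 'acb': b→23
  n23 'acbb': ·  ←P5
  n24 'bb': ·  ←P6

Failure links (BFS by depth):
  n1('c'): parent n0 fail=0; on 'c' 0 → fail=0;  out ∅∪∅=∅
  n4('a'): parent n0 fail=0; on 'a' 0 → fail=0;  out ∅∪∅=∅
  n10('b'): parent n0 fail=0; on 'b' 0 → fail=0;  out ∅∪∅=∅
  n2('cb'): parent n1 fail=0; on 'b' 0 → fail=10;  out ∅∪∅=∅
  n5('ab'): parent n4 fail=0; on 'b' 0 → fail=10;  out ∅∪∅=∅
  n11('ba'): parent n10 fail=0; on 'a' 0 → fail=4;  out ∅∪∅=∅
  n19('cc'): parent n1 fail=0; on 'c' 0 → fail=1;  out ∅∪∅=∅
  n21('ac'): parent n4 fail=0; on 'c' 0 → fail=1;  out ∅∪∅=∅
  n24('bb'): parent n10 fail=0; on 'b' 0 → fail=10;  out {6}∪∅={6}
  n3('cbc'): parent n2 fail=10; on 'c' 10→0 → fail=1;  out {0}∪∅={0}
  n6('aba'): parent n5 fail=10; on 'a' 10 → fail=11;  out ∅∪∅=∅
  n12('bac'): parent n11 fail=4; on 'c' 4 → fail=21;  out ∅∪∅=∅
  n15('cba'): parent n2 fail=10; on 'a' 10 → fail=11;  out ∅∪∅=∅
  n20('cca'): parent n19 fail=1; on 'a' 1→0 → fail=4;  out {4}∪∅={4}
  n22('acb'): parent n21 fail=1; on 'b' 1 → fail=2;  out ∅∪∅=∅
  n7('abac'): parent n6 fail=11; on 'c' 11 → fail=12;  out ∅∪∅=∅
  n13('baca'): parent n12 fail=21; on 'a' 21→1→0 → fail=4;  out ∅∪∅=∅
  n16('cbaa'): parent n15 fail=11; on 'a' 11→4→0 → fail=4;  out ∅∪∅=∅
  n23('acbb'): parent n22 fail=2; on 'b' 2→10 → fail=24;  out {5}∪{6}={5,6}
  n8('abacb'): parent n7 fail=12; on 'b' 12→21 → fail=22;  out ∅∪∅=∅
  n14('bacac'): parent n13 fail=4; on 'c' 4 → fail=21;  out {2}∪∅={2}
  n17('cbaab'): parent n16 fail=4; on 'b' 4 → fail=5;  out ∅∪∅=∅
  n9('abacbc'): parent n8 fail=22; on 'c' 22→2 → fail=3;  out {1}∪{0}={0,1}
  n18('cbaabb'): parent n17 fail=5; on 'b' 5→10 → fail=24;  out {3}∪{6}={3,6}

Text stream:
i=0 'c': node 0→1
i=1 'b': node 1→2
i=2 'a': node 2→15
i=3 'a': node 15→16
i=4 'b': node 16→17
i=5 'b': node 17→18  emit P3@[0:5],P6@[4:5]
i=6 'c': node 18→1 ·f
i=7 'b': node 1→2
i=8 'b': node 2→24 ·f  emit P6@[7:8]
i=9 'c': node 24→1 ·f
i=10 'c': node 1→19
i=11 'a': node 19→20  emit P4@[9:11]
i=12 'b': node 20→5 ·f
i=13 'a': node 5→6
i=14 'a': node 6→4 ·f
i=15 'c': node 4→21
i=16 'b': node 21→22
i=17 'a': node 22→15 ·f
i=18 'a': node 15→16
i=19 'b': node 16→17
i=20 'b': node 17→18  emit P3@[15:20],P6@[19:20]
i=21 'c': node 18→1 ·f
i=22 'a': node 1→4 ·f
i=23 'b': node 4→5
i=24 'a': node 5→6
i=25 'c': node 6→7
i=26 'a': node 7→13 ·f
i=27 'c': node 13→14  emit P2@[23:27]
i=28 'c': node 14→19 ·f
i=29 'a': node 19→20  emit P4@[27:29]
i=30 'b': node 20→5 ·f
i=31 'a': node 5→6
i=32 'c': node 6→7
i=33 'b': node 7→8
i=34 'c': node 8→9  emit P0@[32:34],P1@[29:34]
i=35 'c': node 9→19 ·f
i=36 'c': node 19→19 ·f
i=37 'b': node 19→2 ·f
i=38 'a': node 2→15
i=39 'a': node 15→16
i=40 'b': node 16→17
i=41 'b': node 17→18  emit P3@[36:41],P6@[40:41]
i=42 'a': node 18→11 ·f
i=43 'c': node 11→12
i=44 'b': node 12→22 ·f
i=45 'b': node 22→23  emit P5@[42:45],P6@[44:45]
i=46 'b': node 23→24 ·f  emit P6@[45:46]
i=47 'b': node 24→24 ·f  emit P6@[46:47]
i=48 'c': node 24→1 ·f
i=49 'c': node 1→19
i=50 'a': node 19→20  emit P4@[48:50]
i=51 'b': node 20→5 ·f
i=52 'a': node 5→6
i=53 'c': node 6→7
i=54 'a': node 7→13 ·f
i=55 'c': node 13→14  emit P2@[51:55]
i=56 'b': node 14→22 ·f
i=57 'a': node 22→15 ·f

Matches: [[5,3],[5,6],[8,6],[11,4],[20,3],[20,6],[27,2],[29,4],[34,0],[34,1],[41,3],[41,6],[45,5],[45,6],[46,6],[47,6],[50,4],[55,2]]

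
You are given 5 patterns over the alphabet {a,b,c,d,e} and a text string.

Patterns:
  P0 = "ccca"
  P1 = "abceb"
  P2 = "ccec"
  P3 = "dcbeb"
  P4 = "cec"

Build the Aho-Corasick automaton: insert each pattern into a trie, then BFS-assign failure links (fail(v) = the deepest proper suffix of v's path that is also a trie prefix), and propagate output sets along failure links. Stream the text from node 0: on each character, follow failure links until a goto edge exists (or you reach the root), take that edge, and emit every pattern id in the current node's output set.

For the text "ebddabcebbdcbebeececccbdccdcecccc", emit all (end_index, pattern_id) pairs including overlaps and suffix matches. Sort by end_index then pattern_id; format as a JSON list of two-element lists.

Build:
Trie (insert patterns):
  0='ε' goto a→5 c→1 d→12
  1='c' goto c→2 e→17
  2='cc' goto c→3 e→10
  3='ccc' goto a→4
  4='ccca' goto ·  [P0 ends]
  5='a' goto b→6
  6='ab' goto c→7
  7='abc' goto e→8
  8='abce' goto b→9
  9='abceb' goto ·  [P1 ends]
  10='cce' goto c→11
  11='ccec' goto ·  [P2 ends]
  12='d' goto c→13
  13='dc' goto b→14
  14='dcb' goto e→15
  15='dcbe' goto b→16
  16='dcbeb' goto ·  [P3 ends]
  17='ce' goto c→18
  18='cec' goto ·  [P4 ends]

Failure links (BFS by depth):
  fail(1) 'c': from fail(0)=0 chase 'c': 0 ⇒ 0;  out=∅∪out(0)=∅
  fail(5) 'a': from fail(0)=0 chase 'a': 0 ⇒ 0;  out=∅∪out(0)=∅
  fail(12) 'd': from fail(0)=0 chase 'd': 0 ⇒ 0;  out=∅∪out(0)=∅
  fail(2) 'cc': from fail(1)=0 chase 'c': 0 ⇒ 1;  out=∅∪out(1)=∅
  fail(6) 'ab': from fail(5)=0 chase 'b': 0 ⇒ 0;  out=∅∪out(0)=∅
  fail(13) 'dc': from fail(12)=0 chase 'c': 0 ⇒ 1;  out=∅∪out(1)=∅
  fail(17) 'ce': from fail(1)=0 chase 'e': 0 ⇒ 0;  out=∅∪out(0)=∅
  fail(3) 'ccc': from fail(2)=1 chase 'c': 1 ⇒ 2;  out=∅∪out(2)=∅
  fail(7) 'abc': from fail(6)=0 chase 'c': 0 ⇒ 1;  out=∅∪out(1)=∅
  fail(10) 'cce': from fail(2)=1 chase 'e': 1 ⇒ 17;  out=∅∪out(17)=∅
  fail(14) 'dcb': from fail(13)=1 chase 'b': 1→0 ⇒ 0;  out=∅∪out(0)=∅
  fail(18) 'cec': from fail(17)=0 chase 'c': 0 ⇒ 1;  out={4}∪out(1)={4}
  fail(4) 'ccca': from fail(3)=2 chase 'a': 2→1→0 ⇒ 5;  out={0}∪out(5)={0}
  fail(8) 'abce': from fail(7)=1 chase 'e': 1 ⇒ 17;  out=∅∪out(17)=∅
  fail(11) 'ccec': from fail(10)=17 chase 'c': 17 ⇒ 18;  out={2}∪out(18)={2,4}
  fail(15) 'dcbe': from fail(14)=0 chase 'e': 0 ⇒ 0;  out=∅∪out(0)=∅
  fail(9) 'abceb': from fail(8)=17 chase 'b': 17→0 ⇒ 0;  out={1}∪out(0)={1}
  fail(16) 'dcbeb': from fail(15)=0 chase 'b': 0 ⇒ 0;  out={3}∪out(0)={3}

Run:
pos 0 'e': at 0
pos 1 'b': at 0
pos 2 'd': at 12
pos 3 'd': at 12 (fail-walked)
pos 4 'a': at 5 (fail-walked)
pos 5 'b': at 6
pos 6 'c': at 7
pos 7 'e': at 8
pos 8 'b': at 9  ** P1@[4:8]
pos 9 'b': at 0 (fail-walked)
pos 10 'd': at 12
pos 11 'c': at 13
pos 12 'b': at 14
pos 13 'e': at 15
pos 14 'b': at 16  ** P3@[10:14]
pos 15 'e': at 0 (fail-walked)
pos 16 'e': at 0
pos 17 'c': at 1
pos 18 'e': at 17
pos 19 'c': at 18  ** P4@[17:19]
pos 20 'c': at 2 (fail-walked)
pos 21 'c': at 3
pos 22 'b': at 0 (fail-walked)
pos 23 'd': at 12
pos 24 'c': at 13
pos 25 'c': at 2 (fail-walked)
pos 26 'd': at 12 (fail-walked)
pos 27 'c': at 13
pos 28 'e': at 17 (fail-walked)
pos 29 'c': at 18  ** P4@[27:29]
pos 30 'c': at 2 (fail-walked)
pos 31 'c': at 3
pos 32 'c': at 3 (fail-walked)

All matches (sorted): [[8,1],[14,3],[19,4],[29,4]]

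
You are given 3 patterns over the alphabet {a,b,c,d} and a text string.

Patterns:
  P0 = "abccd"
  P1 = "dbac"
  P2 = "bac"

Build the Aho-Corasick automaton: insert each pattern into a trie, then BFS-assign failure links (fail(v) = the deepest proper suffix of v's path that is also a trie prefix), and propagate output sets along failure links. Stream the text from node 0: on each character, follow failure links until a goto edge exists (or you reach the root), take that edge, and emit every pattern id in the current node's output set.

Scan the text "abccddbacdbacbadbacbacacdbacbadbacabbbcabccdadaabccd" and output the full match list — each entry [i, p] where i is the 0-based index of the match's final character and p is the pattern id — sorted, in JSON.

Build automaton:
Trie (insert patterns):
  0='ε' goto a→1 b→10 d→6
  1='a' goto b→2
  2='ab' goto c→3
  3='abc' goto c→4
  4='abcc' goto d→5
  5='abccd' goto ·  ←P0
  6='d' goto b→7
  7='db' goto a→8
  8='dba' goto c→9
  9='dbac' goto ·  ←P1
  10='b' goto a→11
  11='ba' goto c→12
  12='bac' goto ·  ←P2

BFS fail/out derivation:
  fail(1) 'a': from fail(0)=0 chase 'a': 0 ⇒ 0;  out=∅∪out(0)=∅
  fail(6) 'd': from fail(0)=0 chase 'd': 0 ⇒ 0;  out=∅∪out(0)=∅
  fail(10) 'b': from fail(0)=0 chase 'b': 0 ⇒ 0;  out=∅∪out(0)=∅
  fail(2) 'ab': from fail(1)=0 chase 'b': 0 ⇒ 10;  out=∅∪out(10)=∅
  fail(7) 'db': from fail(6)=0 chase 'b': 0 ⇒ 10;  out=∅∪out(10)=∅
  fail(11) 'ba': from fail(10)=0 chase 'a': 0 ⇒ 1;  out=∅∪out(1)=∅
  fail(3) 'abc': from fail(2)=10 chase 'c': 10→0 ⇒ 0;  out=∅∪out(0)=∅
  fail(8) 'dba': from fail(7)=10 chase 'a': 10 ⇒ 11;  out=∅∪out(11)=∅
  fail(12) 'bac': from fail(11)=1 chase 'c': 1→0 ⇒ 0;  out={2}∪out(0)={2}
  fail(4) 'abcc': from fail(3)=0 chase 'c': 0 ⇒ 0;  out=∅∪out(0)=∅
  fail(9) 'dbac': from fail(8)=11 chase 'c': 11 ⇒ 12;  out={1}∪out(12)={1,2}
  fail(5) 'abccd': from fail(4)=0 chase 'd': 0 ⇒ 6;  out={0}∪out(6)={0}

Text stream:
i=0 'a': node 0→1
i=1 'b': node 1→2
i=2 'c': node 2→3
i=3 'c': node 3→4
i=4 'd': node 4→5  emit P0@[0:4]
i=5 'd': node 5→6 (via fail)
i=6 'b': node 6→7
i=7 'a': node 7→8
i=8 'c': node 8→9  emit P1@[5:8],P2@[6:8]
i=9 'd': node 9→6 (via fail)
i=10 'b': node 6→7
i=11 'a': node 7→8
i=12 'c': node 8→9  emit P1@[9:12],P2@[10:12]
i=13 'b': node 9→10 (via fail)
i=14 'a': node 10→11
i=15 'd': node 11→6 (via fail)
i=16 'b': node 6→7
i=17 'a': node 7→8
i=18 'c': node 8→9  emit P1@[15:18],P2@[16:18]
i=19 'b': node 9→10 (via fail)
i=20 'a': node 10→11
i=21 'c': node 11→12  emit P2@[19:21]
i=22 'a': node 12→1 (via fail)
i=23 'c': node 1→0 (via fail)
i=24 'd': node 0→6
i=25 'b': node 6→7
i=26 'a': node 7→8
i=27 'c': node 8→9  emit P1@[24:27],P2@[25:27]
i=28 'b': node 9→10 (via fail)
i=29 'a': node 10→11
i=30 'd': node 11→6 (via fail)
i=31 'b': node 6→7
i=32 'a': node 7→8
i=33 'c': node 8→9  emit P1@[30:33],P2@[31:33]
i=34 'a': node 9→1 (via fail)
i=35 'b': node 1→2
i=36 'b': node 2→10 (via fail)
i=37 'b': node 10→10 (via fail)
i=38 'c': node 10→0 (via fail)
i=39 'a': node 0→1
i=40 'b': node 1→2
i=41 'c': node 2→3
i=42 'c': node 3→4
i=43 'd': node 4→5  emit P0@[39:43]
i=44 'a': node 5→1 (via fail)
i=45 'd': node 1→6 (via fail)
i=46 'a': node 6→1 (via fail)
i=47 'a': node 1→1 (via fail)
i=48 'b': node 1→2
i=49 'c': node 2→3
i=50 'c': node 3→4
i=51 'd': node 4→5  emit P0@[47:51]

Result: [[4,0],[8,1],[8,2],[12,1],[12,2],[18,1],[18,2],[21,2],[27,1],[27,2],[33,1],[33,2],[43,0],[51,0]]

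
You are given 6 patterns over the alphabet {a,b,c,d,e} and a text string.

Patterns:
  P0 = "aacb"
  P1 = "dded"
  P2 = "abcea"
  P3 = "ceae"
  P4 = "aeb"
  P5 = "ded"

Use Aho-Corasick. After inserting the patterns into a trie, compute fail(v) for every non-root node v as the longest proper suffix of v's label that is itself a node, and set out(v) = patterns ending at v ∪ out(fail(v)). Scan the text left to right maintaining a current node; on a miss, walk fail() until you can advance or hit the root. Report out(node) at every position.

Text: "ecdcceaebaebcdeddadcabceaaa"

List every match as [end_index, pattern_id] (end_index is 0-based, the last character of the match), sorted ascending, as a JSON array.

Build:
Trie (insert patterns):
  n0 'ε': a→1 c→13 d→5
  n1 'a': a→2 b→9 e→17
  n2 'aa': c→3
  n3 'aac': b→4
  n4 'aacb': ·  ←P0
  n5 'd': d→6 e→19
  n6 'dd': e→7
  n7 'dde': d→8
  n8 'dded': ·  ←P1
  n9 'ab': c→10
  n10 'abc': e→11
  n11 'abce': a→12
  n12 'abcea': ·  ←P2
  n13 'c': e→14
  n14 'ce': a→15
  n15 'cea': e→16
  n16 'ceae': ·  ←P3
  n17 'ae': b→18
  n18 'aeb': ·  ←P4
  n19 'de': d→20
  n20 'ded': ·  ←P5

Failure links (BFS by depth):
  fail(1) 'a': from fail(0)=0 chase 'a': 0 ⇒ 0;  out=∅∪out(0)=∅
  fail(5) 'd': from fail(0)=0 chase 'd': 0 ⇒ 0;  out=∅∪out(0)=∅
  fail(13) 'c': from fail(0)=0 chase 'c': 0 ⇒ 0;  out=∅∪out(0)=∅
  fail(2) 'aa': from fail(1)=0 chase 'a': 0 ⇒ 1;  out=∅∪out(1)=∅
  fail(6) 'dd': from fail(5)=0 chase 'd': 0 ⇒ 5;  out=∅∪out(5)=∅
  fail(9) 'ab': from fail(1)=0 chase 'b': 0 ⇒ 0;  out=∅∪out(0)=∅
  fail(14) 'ce': from fail(13)=0 chase 'e': 0 ⇒ 0;  out=∅∪out(0)=∅
  fail(17) 'ae': from fail(1)=0 chase 'e': 0 ⇒ 0;  out=∅∪out(0)=∅
  fail(19) 'de': from fail(5)=0 chase 'e': 0 ⇒ 0;  out=∅∪out(0)=∅
  fail(3) 'aac': from fail(2)=1 chase 'c': 1→0 ⇒ 13;  out=∅∪out(13)=∅
  fail(7) 'dde': from fail(6)=5 chase 'e': 5 ⇒ 19;  out=∅∪out(19)=∅
  fail(10) 'abc': from fail(9)=0 chase 'c': 0 ⇒ 13;  out=∅∪out(13)=∅
  fail(15) 'cea': from fail(14)=0 chase 'a': 0 ⇒ 1;  out=∅∪out(1)=∅
  fail(18) 'aeb': from fail(17)=0 chase 'b': 0 ⇒ 0;  out={4}∪out(0)={4}
  fail(20) 'ded': from fail(19)=0 chase 'd': 0 ⇒ 5;  out={5}∪out(5)={5}
  fail(4) 'aacb': from fail(3)=13 chase 'b': 13→0 ⇒ 0;  out={0}∪out(0)={0}
  fail(8) 'dded': from fail(7)=19 chase 'd': 19 ⇒ 20;  out={1}∪out(20)={1,5}
  fail(11) 'abce': from fail(10)=13 chase 'e': 13 ⇒ 14;  out=∅∪out(14)=∅
  fail(16) 'ceae': from fail(15)=1 chase 'e': 1 ⇒ 17;  out={3}∪out(17)={3}
  fail(12) 'abcea': from fail(11)=14 chase 'a': 14 ⇒ 15;  out={2}∪out(15)={2}

Run:
[0] read 'e'  n0⇒n0
[1] read 'c'  n0⇒n13
[2] read 'd'  n13⇒n5 (via fail)
[3] read 'c'  n5⇒n13 (via fail)
[4] read 'c'  n13⇒n13 (via fail)
[5] read 'e'  n13⇒n14
[6] read 'a'  n14⇒n15
[7] read 'e'  n15⇒n16  ** P3@[4:7]
[8] read 'b'  n16⇒n18 (via fail)  ** P4@[6:8]
[9] read 'a'  n18⇒n1 (via fail)
[10] read 'e'  n1⇒n17
[11] read 'b'  n17⇒n18  ** P4@[9:11]
[12] read 'c'  n18⇒n13 (via fail)
[13] read 'd'  n13⇒n5 (via fail)
[14] read 'e'  n5⇒n19
[15] read 'd'  n19⇒n20  ** P5@[13:15]
[16] read 'd'  n20⇒n6 (via fail)
[17] read 'a'  n6⇒n1 (via fail)
[18] read 'd'  n1⇒n5 (via fail)
[19] read 'c'  n5⇒n13 (via fail)
[20] read 'a'  n13⇒n1 (via fail)
[21] read 'b'  n1⇒n9
[22] read 'c'  n9⇒n10
[23] read 'e'  n10⇒n11
[24] read 'a'  n11⇒n12  ** P2@[20:24]
[25] read 'a'  n12⇒n2 (via fail)
[26] read 'a'  n2⇒n2 (via fail)

All matches (sorted): [[7,3],[8,4],[11,4],[15,5],[24,2]]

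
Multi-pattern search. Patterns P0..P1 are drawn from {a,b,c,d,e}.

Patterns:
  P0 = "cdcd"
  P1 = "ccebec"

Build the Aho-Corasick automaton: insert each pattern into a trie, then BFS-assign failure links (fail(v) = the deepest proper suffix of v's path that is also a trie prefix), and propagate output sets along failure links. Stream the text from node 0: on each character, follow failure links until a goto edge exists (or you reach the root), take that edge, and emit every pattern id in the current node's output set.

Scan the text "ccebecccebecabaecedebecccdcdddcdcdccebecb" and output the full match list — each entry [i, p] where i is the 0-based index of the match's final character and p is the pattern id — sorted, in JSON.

Build:
Trie nodes:
  n0 'ε': c→1
  n1 'c': c→5 d→2
  n2 'cd': c→3
  n3 'cdc': d→4
  n4 'cdcd': ·  ←P0
  n5 'cc': e→6
  n6 'cce': b→7
  n7 'cceb': e→8
  n8 'ccebe': c→9
  n9 'ccebec': ·  ←P1

Failure links (BFS by depth):
  n1('c'): parent n0 fail=0; on 'c' 0 → fail=0;  out ∅∪∅=∅
  n2('cd'): parent n1 fail=0; on 'd' 0 → fail=0;  out ∅∪∅=∅
  n5('cc'): parent n1 fail=0; on 'c' 0 → fail=1;  out ∅∪∅=∅
  n3('cdc'): parent n2 fail=0; on 'c' 0 → fail=1;  out ∅∪∅=∅
  n6('cce'): parent n5 fail=1; on 'e' 1→0 → fail=0;  out ∅∪∅=∅
  n4('cdcd'): parent n3 fail=1; on 'd' 1 → fail=2;  out {0}∪∅={0}
  n7('cceb'): parent n6 fail=0; on 'b' 0 → fail=0;  out ∅∪∅=∅
  n8('ccebe'): parent n7 fail=0; on 'e' 0 → fail=0;  out ∅∪∅=∅
  n9('ccebec'): parent n8 fail=0; on 'c' 0 → fail=1;  out {1}∪∅={1}

Run:
pos 0 'c': at 1
pos 1 'c': at 5
pos 2 'e': at 6
pos 3 'b': at 7
pos 4 'e': at 8
pos 5 'c': at 9  → match P1@[0:5]
pos 6 'c': at 5 ·f
pos 7 'c': at 5 ·f
pos 8 'e': at 6
pos 9 'b': at 7
pos 10 'e': at 8
pos 11 'c': at 9  → match P1@[6:11]
pos 12 'a': at 0 ·f
pos 13 'b': at 0
pos 14 'a': at 0
pos 15 'e': at 0
pos 16 'c': at 1
pos 17 'e': at 0 ·f
pos 18 'd': at 0
pos 19 'e': at 0
pos 20 'b': at 0
pos 21 'e': at 0
pos 22 'c': at 1
pos 23 'c': at 5
pos 24 'c': at 5 ·f
pos 25 'd': at 2 ·f
pos 26 'c': at 3
pos 27 'd': at 4  → match P0@[24:27]
pos 28 'd': at 0 ·f
pos 29 'd': at 0
pos 30 'c': at 1
pos 31 'd': at 2
pos 32 'c': at 3
pos 33 'd': at 4  → match P0@[30:33]
pos 34 'c': at 3 ·f
pos 35 'c': at 5 ·f
pos 36 'e': at 6
pos 37 'b': at 7
pos 38 'e': at 8
pos 39 'c': at 9  → match P1@[34:39]
pos 40 'b': at 0 ·f

Matches: [[5,1],[11,1],[27,0],[33,0],[39,1]]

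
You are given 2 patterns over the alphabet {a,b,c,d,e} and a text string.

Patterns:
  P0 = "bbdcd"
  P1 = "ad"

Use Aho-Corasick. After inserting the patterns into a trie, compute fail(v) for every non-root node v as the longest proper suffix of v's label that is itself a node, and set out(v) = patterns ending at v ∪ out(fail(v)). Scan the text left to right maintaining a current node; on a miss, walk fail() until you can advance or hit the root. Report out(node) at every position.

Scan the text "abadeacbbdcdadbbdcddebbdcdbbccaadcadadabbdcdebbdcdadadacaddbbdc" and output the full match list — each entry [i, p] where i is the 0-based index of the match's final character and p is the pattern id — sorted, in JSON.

Build automaton:
Trie (insert patterns):
  0='ε' goto a→6 b→1
  1='b' goto b→2
  2='bb' goto d→3
  3='bbd' goto c→4
  4='bbdc' goto d→5
  5='bbdcd' goto ·  ←P0
  6='a' goto d→7
  7='ad' goto ·  ←P1

BFS fail/out derivation:
  fail(1) 'b': from fail(0)=0 chase 'b': 0 ⇒ 0;  out=∅∪out(0)=∅
  fail(6) 'a': from fail(0)=0 chase 'a': 0 ⇒ 0;  out=∅∪out(0)=∅
  fail(2) 'bb': from fail(1)=0 chase 'b': 0 ⇒ 1;  out=∅∪out(1)=∅
  fail(7) 'ad': from fail(6)=0 chase 'd': 0 ⇒ 0;  out={1}∪out(0)={1}
  fail(3) 'bbd': from fail(2)=1 chase 'd': 1→0 ⇒ 0;  out=∅∪out(0)=∅
  fail(4) 'bbdc': from fail(3)=0 chase 'c': 0 ⇒ 0;  out=∅∪out(0)=∅
  fail(5) 'bbdcd': from fail(4)=0 chase 'd': 0 ⇒ 0;  out={0}∪out(0)={0}

Scan:
i=0 'a': node 0→6
i=1 'b': node 6→1 ·f
i=2 'a': node 1→6 ·f
i=3 'd': node 6→7  emit P1@[2:3]
i=4 'e': node 7→0 ·f
i=5 'a': node 0→6
i=6 'c': node 6→0 ·f
i=7 'b': node 0→1
i=8 'b': node 1→2
i=9 'd': node 2→3
i=10 'c': node 3→4
i=11 'd': node 4→5  emit P0@[7:11]
i=12 'a': node 5→6 ·f
i=13 'd': node 6→7  emit P1@[12:13]
i=14 'b': node 7→1 ·f
i=15 'b': node 1→2
i=16 'd': node 2→3
i=17 'c': node 3→4
i=18 'd': node 4→5  emit P0@[14:18]
i=19 'd': node 5→0 ·f
i=20 'e': node 0→0
i=21 'b': node 0→1
i=22 'b': node 1→2
i=23 'd': node 2→3
i=24 'c': node 3→4
i=25 'd': node 4→5  emit P0@[21:25]
i=26 'b': node 5→1 ·f
i=27 'b': node 1→2
i=28 'c': node 2→0 ·f
i=29 'c': node 0→0
i=30 'a': node 0→6
i=31 'a': node 6→6 ·f
i=32 'd': node 6→7  emit P1@[31:32]
i=33 'c': node 7→0 ·f
i=34 'a': node 0→6
i=35 'd': node 6→7  emit P1@[34:35]
i=36 'a': node 7→6 ·f
i=37 'd': node 6→7  emit P1@[36:37]
i=38 'a': node 7→6 ·f
i=39 'b': node 6→1 ·f
i=40 'b': node 1→2
i=41 'd': node 2→3
i=42 'c': node 3→4
i=43 'd': node 4→5  emit P0@[39:43]
i=44 'e': node 5→0 ·f
i=45 'b': node 0→1
i=46 'b': node 1→2
i=47 'd': node 2→3
i=48 'c': node 3→4
i=49 'd': node 4→5  emit P0@[45:49]
i=50 'a': node 5→6 ·f
i=51 'd': node 6→7  emit P1@[50:51]
i=52 'a': node 7→6 ·f
i=53 'd': node 6→7  emit P1@[52:53]
i=54 'a': node 7→6 ·f
i=55 'c': node 6→0 ·f
i=56 'a': node 0→6
i=57 'd': node 6→7  emit P1@[56:57]
i=58 'd': node 7→0 ·f
i=59 'b': node 0→1
i=60 'b': node 1→2
i=61 'd': node 2→3
i=62 'c': node 3→4

Matches: [[3,1],[11,0],[13,1],[18,0],[25,0],[32,1],[35,1],[37,1],[43,0],[49,0],[51,1],[53,1],[57,1]]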